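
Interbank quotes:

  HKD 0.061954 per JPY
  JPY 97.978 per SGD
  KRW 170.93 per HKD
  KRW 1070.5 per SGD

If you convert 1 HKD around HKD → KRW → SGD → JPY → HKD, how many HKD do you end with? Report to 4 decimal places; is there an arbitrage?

0.9692 (arbitrage exists)

Around HKD → KRW → SGD → JPY → HKD: 1 × 170.93 ÷ 1070.5 × 97.978 × 0.061954 = 0.969236
Product < 1; profitable direction is HKD → JPY → SGD → KRW → HKD.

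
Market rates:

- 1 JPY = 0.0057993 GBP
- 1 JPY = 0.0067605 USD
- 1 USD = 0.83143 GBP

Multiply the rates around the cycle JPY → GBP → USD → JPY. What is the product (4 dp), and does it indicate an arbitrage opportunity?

Around JPY → GBP → USD → JPY: 1 × 0.0057993 ÷ 0.83143 ÷ 0.0067605 = 1.031742
Product > 1; profitable direction is JPY → GBP → USD → JPY.

1.0317 (arbitrage exists)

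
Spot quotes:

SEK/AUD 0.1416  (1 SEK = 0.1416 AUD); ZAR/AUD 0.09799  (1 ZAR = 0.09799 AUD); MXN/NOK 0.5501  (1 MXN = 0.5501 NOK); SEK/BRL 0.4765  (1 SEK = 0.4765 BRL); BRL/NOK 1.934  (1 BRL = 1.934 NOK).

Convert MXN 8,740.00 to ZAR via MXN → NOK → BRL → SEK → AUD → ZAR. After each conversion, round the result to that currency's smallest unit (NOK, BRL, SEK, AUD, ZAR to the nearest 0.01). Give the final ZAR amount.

ZAR 7,539.03

MXN 8,740.00 × 0.5501 = NOK 4,807.87
NOK 4,807.87 ÷ 1.934 = BRL 2,485.97
BRL 2,485.97 ÷ 0.4765 = SEK 5,217.15
SEK 5,217.15 × 0.1416 = AUD 738.75
AUD 738.75 ÷ 0.09799 = ZAR 7,539.03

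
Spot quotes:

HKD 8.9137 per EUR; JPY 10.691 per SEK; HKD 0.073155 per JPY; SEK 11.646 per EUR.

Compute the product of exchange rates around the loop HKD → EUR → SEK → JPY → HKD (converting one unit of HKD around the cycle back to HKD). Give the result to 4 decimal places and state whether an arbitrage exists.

1.0218 (arbitrage exists)

Around HKD → EUR → SEK → JPY → HKD: 1 ÷ 8.9137 × 11.646 × 10.691 × 0.073155 = 1.021836
Product > 1; profitable direction is HKD → EUR → SEK → JPY → HKD.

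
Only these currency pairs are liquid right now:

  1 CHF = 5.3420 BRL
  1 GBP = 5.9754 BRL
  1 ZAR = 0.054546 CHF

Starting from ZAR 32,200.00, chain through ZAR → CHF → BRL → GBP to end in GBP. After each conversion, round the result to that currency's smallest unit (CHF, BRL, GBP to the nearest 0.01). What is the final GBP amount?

GBP 1,570.20

ZAR 32,200.00 × 0.054546 = CHF 1,756.38
CHF 1,756.38 × 5.3420 = BRL 9,382.58
BRL 9,382.58 ÷ 5.9754 = GBP 1,570.20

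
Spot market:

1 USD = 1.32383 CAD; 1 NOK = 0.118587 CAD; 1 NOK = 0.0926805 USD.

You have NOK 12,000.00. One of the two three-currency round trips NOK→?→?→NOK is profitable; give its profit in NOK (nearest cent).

Profit: NOK 415.52

Profitable loop is NOK → USD → CAD → NOK:
NOK 12,000.00 × 0.0926805 = USD 1,112.17
USD 1,112.17 × 1.32383 = CAD 1,472.32
CAD 1,472.32 ÷ 0.118587 = NOK 12,415.52
Profit = NOK 12,415.52 − NOK 12,000.00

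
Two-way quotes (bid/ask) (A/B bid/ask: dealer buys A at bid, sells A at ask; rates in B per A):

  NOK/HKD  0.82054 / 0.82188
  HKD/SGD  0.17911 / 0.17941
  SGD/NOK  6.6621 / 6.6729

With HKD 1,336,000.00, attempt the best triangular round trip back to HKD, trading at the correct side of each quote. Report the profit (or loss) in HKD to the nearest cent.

Net profit: HKD 21,803.06

Best loop HKD → NOK → SGD → HKD:
HKD 1,336,000.00 ÷ 0.82188 (buy NOK at ask) = NOK 1,625,541.44
NOK 1,625,541.44 ÷ 6.6729 (buy SGD at ask) = SGD 243,603.45
SGD 243,603.45 ÷ 0.17941 (buy HKD at ask) = HKD 1,357,803.06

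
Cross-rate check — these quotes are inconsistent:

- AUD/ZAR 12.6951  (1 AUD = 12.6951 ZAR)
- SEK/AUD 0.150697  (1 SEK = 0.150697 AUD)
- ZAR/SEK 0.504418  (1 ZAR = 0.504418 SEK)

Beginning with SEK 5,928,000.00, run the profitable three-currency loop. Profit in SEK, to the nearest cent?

Profitable loop is SEK → ZAR → AUD → SEK:
SEK 5,928,000.00 ÷ 0.504418 = ZAR 11,752,157.93
ZAR 11,752,157.93 ÷ 12.6951 = AUD 925,723.94
AUD 925,723.94 ÷ 0.150697 = SEK 6,142,948.67
Profit = SEK 6,142,948.67 − SEK 5,928,000.00

Profit: SEK 214,948.67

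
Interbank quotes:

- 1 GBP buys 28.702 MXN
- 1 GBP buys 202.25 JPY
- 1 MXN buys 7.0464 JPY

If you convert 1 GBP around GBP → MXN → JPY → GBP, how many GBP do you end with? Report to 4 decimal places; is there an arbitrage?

Around GBP → MXN → JPY → GBP: 1 × 28.702 × 7.0464 ÷ 202.25 = 0.999979
Product ≈ 1 (deviation 0.002%, within rounding noise).

1.0000 (no arbitrage)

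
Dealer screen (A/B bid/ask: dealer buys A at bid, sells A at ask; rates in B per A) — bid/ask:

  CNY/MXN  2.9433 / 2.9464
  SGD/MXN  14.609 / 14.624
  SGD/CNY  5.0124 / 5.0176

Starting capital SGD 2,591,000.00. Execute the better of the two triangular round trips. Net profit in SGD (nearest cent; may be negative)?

Best loop SGD → CNY → MXN → SGD:
SGD 2,591,000.00 × 5.0124 (sell SGD at bid) = CNY 12,987,128.40
CNY 12,987,128.40 × 2.9433 (sell CNY at bid) = MXN 38,225,015.02
MXN 38,225,015.02 ÷ 14.624 (buy SGD at ask) = SGD 2,613,854.97

Net profit: SGD 22,854.97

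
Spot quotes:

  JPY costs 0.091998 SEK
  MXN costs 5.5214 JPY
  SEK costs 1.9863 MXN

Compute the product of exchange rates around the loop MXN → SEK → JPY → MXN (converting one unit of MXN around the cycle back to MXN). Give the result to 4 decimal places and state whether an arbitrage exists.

Around MXN → SEK → JPY → MXN: 1 ÷ 1.9863 ÷ 0.091998 ÷ 5.5214 = 0.991123
Product < 1; profitable direction is MXN → JPY → SEK → MXN.

0.9911 (arbitrage exists)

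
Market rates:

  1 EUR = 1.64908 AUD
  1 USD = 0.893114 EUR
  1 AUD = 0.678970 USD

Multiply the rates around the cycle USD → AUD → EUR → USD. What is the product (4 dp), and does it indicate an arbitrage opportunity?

Around USD → AUD → EUR → USD: 1 ÷ 0.678970 ÷ 1.64908 ÷ 0.893114 = 1.000002
Product ≈ 1 (deviation 0.000%, within rounding noise).

1.0000 (no arbitrage)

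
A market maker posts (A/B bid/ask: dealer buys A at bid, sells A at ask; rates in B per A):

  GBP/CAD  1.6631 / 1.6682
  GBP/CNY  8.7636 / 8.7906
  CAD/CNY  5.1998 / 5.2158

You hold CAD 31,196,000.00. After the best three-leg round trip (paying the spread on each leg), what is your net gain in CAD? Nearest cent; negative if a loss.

Net profit: CAD 224,450.78

Best loop CAD → GBP → CNY → CAD:
CAD 31,196,000.00 ÷ 1.6682 (buy GBP at ask) = GBP 18,700,395.64
GBP 18,700,395.64 × 8.7636 (sell GBP at bid) = CNY 163,882,787.20
CNY 163,882,787.20 ÷ 5.2158 (buy CAD at ask) = CAD 31,420,450.78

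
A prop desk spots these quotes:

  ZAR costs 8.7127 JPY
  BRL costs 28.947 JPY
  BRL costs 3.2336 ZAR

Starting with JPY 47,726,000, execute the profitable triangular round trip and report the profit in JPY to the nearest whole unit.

Profit: JPY 1,310,509

Profitable loop is JPY → ZAR → BRL → JPY:
JPY 47,726,000 ÷ 8.7127 = ZAR 5,477,750.87
ZAR 5,477,750.87 ÷ 3.2336 = BRL 1,694,010.04
BRL 1,694,010.04 × 28.947 = JPY 49,036,509
Profit = JPY 49,036,509 − JPY 47,726,000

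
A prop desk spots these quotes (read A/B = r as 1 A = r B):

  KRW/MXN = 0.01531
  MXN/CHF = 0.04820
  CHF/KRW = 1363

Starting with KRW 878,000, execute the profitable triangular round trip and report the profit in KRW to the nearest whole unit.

Profitable loop is KRW → MXN → CHF → KRW:
KRW 878,000 × 0.01531 = MXN 13,442.18
MXN 13,442.18 × 0.04820 = CHF 647.91
CHF 647.91 × 1363 = KRW 883,106
Profit = KRW 883,106 − KRW 878,000

Profit: KRW 5,106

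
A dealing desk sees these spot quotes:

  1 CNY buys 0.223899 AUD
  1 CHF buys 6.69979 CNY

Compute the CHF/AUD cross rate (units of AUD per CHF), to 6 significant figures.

1 CHF × 6.69979 = 6.69979 CNY
6.69979 CNY × 0.223899 = 1.50008 AUD

CHF/AUD = 1.50008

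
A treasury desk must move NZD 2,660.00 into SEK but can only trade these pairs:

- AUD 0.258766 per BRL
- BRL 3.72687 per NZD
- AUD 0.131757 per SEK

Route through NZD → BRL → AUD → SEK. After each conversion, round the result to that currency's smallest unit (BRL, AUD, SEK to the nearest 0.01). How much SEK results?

NZD 2,660.00 × 3.72687 = BRL 9,913.47
BRL 9,913.47 × 0.258766 = AUD 2,565.27
AUD 2,565.27 ÷ 0.131757 = SEK 19,469.71

SEK 19,469.71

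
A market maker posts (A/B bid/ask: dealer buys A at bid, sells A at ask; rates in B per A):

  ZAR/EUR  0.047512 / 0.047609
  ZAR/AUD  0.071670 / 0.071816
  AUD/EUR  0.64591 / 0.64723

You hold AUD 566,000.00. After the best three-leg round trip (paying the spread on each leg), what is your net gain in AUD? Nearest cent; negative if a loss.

Net profit: AUD 12,548.66

Best loop AUD → ZAR → EUR → AUD:
AUD 566,000.00 ÷ 0.071816 (buy ZAR at ask) = ZAR 7,881,252.09
ZAR 7,881,252.09 × 0.047512 (sell ZAR at bid) = EUR 374,454.05
EUR 374,454.05 ÷ 0.64723 (buy AUD at ask) = AUD 578,548.66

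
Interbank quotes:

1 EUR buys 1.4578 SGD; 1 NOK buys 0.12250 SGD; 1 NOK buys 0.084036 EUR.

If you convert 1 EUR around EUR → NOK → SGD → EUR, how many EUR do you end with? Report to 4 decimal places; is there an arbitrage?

Around EUR → NOK → SGD → EUR: 1 ÷ 0.084036 × 0.12250 ÷ 1.4578 = 0.999937
Product ≈ 1 (deviation 0.006%, within rounding noise).

0.9999 (no arbitrage)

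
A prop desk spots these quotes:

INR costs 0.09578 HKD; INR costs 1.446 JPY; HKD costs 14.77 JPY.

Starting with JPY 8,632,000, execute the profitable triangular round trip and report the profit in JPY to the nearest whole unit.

Profitable loop is JPY → HKD → INR → JPY:
JPY 8,632,000 ÷ 14.77 = HKD 584,427.89
HKD 584,427.89 ÷ 0.09578 = INR 6,101,773.80
INR 6,101,773.80 × 1.446 = JPY 8,823,165
Profit = JPY 8,823,165 − JPY 8,632,000

Profit: JPY 191,165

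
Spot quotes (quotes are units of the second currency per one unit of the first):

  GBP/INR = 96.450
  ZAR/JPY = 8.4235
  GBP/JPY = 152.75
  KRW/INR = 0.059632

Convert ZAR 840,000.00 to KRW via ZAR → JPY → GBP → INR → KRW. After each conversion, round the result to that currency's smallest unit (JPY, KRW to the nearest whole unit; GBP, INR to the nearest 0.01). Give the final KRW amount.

KRW 74,922,720

ZAR 840,000.00 × 8.4235 = JPY 7,075,740
JPY 7,075,740 ÷ 152.75 = GBP 46,322.36
GBP 46,322.36 × 96.450 = INR 4,467,791.62
INR 4,467,791.62 ÷ 0.059632 = KRW 74,922,720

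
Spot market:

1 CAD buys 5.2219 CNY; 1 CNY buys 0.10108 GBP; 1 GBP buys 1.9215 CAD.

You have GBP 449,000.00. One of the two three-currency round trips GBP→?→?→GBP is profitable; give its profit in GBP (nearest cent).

Profitable loop is GBP → CAD → CNY → GBP:
GBP 449,000.00 × 1.9215 = CAD 862,753.50
CAD 862,753.50 × 5.2219 = CNY 4,505,212.50
CNY 4,505,212.50 × 0.10108 = GBP 455,386.88
Profit = GBP 455,386.88 − GBP 449,000.00

Profit: GBP 6,386.88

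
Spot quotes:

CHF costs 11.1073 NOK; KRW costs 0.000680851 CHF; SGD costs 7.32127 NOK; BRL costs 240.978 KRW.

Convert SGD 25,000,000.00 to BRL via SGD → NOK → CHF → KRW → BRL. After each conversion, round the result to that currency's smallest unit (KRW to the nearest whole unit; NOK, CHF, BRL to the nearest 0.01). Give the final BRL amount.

BRL 100,435,779.56

SGD 25,000,000.00 × 7.32127 = NOK 183,031,750.00
NOK 183,031,750.00 ÷ 11.1073 = CHF 16,478,509.63
CHF 16,478,509.63 ÷ 0.000680851 = KRW 24,202,813,288
KRW 24,202,813,288 ÷ 240.978 = BRL 100,435,779.56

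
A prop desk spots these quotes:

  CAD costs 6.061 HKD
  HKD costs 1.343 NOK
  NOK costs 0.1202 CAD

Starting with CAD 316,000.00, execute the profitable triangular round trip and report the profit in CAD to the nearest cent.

Profit: CAD 6,970.10

Profitable loop is CAD → NOK → HKD → CAD:
CAD 316,000.00 ÷ 0.1202 = NOK 2,628,951.75
NOK 2,628,951.75 ÷ 1.343 = HKD 1,957,521.78
HKD 1,957,521.78 ÷ 6.061 = CAD 322,970.10
Profit = CAD 322,970.10 − CAD 316,000.00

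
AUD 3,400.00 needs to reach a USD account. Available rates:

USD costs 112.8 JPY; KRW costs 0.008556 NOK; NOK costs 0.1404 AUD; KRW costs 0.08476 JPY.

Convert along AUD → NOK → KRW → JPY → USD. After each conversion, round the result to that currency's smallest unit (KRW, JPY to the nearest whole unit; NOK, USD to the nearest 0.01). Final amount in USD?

AUD 3,400.00 ÷ 0.1404 = NOK 24,216.52
NOK 24,216.52 ÷ 0.008556 = KRW 2,830,355
KRW 2,830,355 × 0.08476 = JPY 239,901
JPY 239,901 ÷ 112.8 = USD 2,126.78

USD 2,126.78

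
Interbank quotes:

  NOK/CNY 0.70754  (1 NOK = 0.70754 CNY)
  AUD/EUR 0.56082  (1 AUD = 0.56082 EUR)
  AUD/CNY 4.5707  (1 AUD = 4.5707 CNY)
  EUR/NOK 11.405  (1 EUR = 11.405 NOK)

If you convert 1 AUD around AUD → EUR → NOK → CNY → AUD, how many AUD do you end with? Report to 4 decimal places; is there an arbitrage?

Around AUD → EUR → NOK → CNY → AUD: 1 × 0.56082 × 11.405 × 0.70754 ÷ 4.5707 = 0.990118
Product < 1; profitable direction is AUD → CNY → NOK → EUR → AUD.

0.9901 (arbitrage exists)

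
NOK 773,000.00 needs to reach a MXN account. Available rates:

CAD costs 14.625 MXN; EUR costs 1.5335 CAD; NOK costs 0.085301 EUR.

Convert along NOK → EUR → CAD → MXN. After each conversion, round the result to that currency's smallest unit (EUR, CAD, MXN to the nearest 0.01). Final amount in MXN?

NOK 773,000.00 × 0.085301 = EUR 65,937.67
EUR 65,937.67 × 1.5335 = CAD 101,115.42
CAD 101,115.42 × 14.625 = MXN 1,478,813.02

MXN 1,478,813.02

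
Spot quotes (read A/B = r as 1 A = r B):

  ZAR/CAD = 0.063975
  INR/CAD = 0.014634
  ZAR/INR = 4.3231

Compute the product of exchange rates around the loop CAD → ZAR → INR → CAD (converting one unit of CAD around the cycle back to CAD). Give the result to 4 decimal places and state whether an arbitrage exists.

Around CAD → ZAR → INR → CAD: 1 ÷ 0.063975 × 4.3231 × 0.014634 = 0.988890
Product < 1; profitable direction is CAD → INR → ZAR → CAD.

0.9889 (arbitrage exists)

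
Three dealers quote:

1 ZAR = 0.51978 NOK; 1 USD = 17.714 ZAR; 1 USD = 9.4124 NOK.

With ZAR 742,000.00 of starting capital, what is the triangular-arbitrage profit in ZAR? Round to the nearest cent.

Profitable loop is ZAR → USD → NOK → ZAR:
ZAR 742,000.00 ÷ 17.714 = USD 41,887.77
USD 41,887.77 × 9.4124 = NOK 394,264.47
NOK 394,264.47 ÷ 0.51978 = ZAR 758,521.81
Profit = ZAR 758,521.81 − ZAR 742,000.00

Profit: ZAR 16,521.81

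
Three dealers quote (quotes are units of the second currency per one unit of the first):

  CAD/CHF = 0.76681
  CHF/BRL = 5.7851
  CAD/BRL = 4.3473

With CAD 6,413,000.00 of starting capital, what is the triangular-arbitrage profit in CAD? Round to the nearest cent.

Profit: CAD 130,954.44

Profitable loop is CAD → CHF → BRL → CAD:
CAD 6,413,000.00 × 0.76681 = CHF 4,917,552.53
CHF 4,917,552.53 × 5.7851 = BRL 28,448,533.14
BRL 28,448,533.14 ÷ 4.3473 = CAD 6,543,954.44
Profit = CAD 6,543,954.44 − CAD 6,413,000.00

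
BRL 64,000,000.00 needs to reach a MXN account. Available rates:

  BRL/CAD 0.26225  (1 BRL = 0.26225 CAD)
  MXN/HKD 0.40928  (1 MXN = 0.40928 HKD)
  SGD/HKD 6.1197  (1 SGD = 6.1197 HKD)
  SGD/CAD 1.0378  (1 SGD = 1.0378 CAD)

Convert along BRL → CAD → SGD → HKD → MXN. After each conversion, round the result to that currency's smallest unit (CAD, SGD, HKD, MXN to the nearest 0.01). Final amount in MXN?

BRL 64,000,000.00 × 0.26225 = CAD 16,784,000.00
CAD 16,784,000.00 ÷ 1.0378 = SGD 16,172,672.96
SGD 16,172,672.96 × 6.1197 = HKD 98,971,906.71
HKD 98,971,906.71 ÷ 0.40928 = MXN 241,819,553.14

MXN 241,819,553.14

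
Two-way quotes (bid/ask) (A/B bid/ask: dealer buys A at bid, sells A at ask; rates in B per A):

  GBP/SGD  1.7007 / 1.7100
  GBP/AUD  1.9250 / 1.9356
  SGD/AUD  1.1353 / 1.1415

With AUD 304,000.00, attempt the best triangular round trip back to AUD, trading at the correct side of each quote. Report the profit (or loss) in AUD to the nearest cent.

Net result: AUD -753.14 (no profitable arbitrage after spreads)

Best loop AUD → GBP → SGD → AUD:
AUD 304,000.00 ÷ 1.9356 (buy GBP at ask) = GBP 157,057.24
GBP 157,057.24 × 1.7007 (sell GBP at bid) = SGD 267,107.25
SGD 267,107.25 × 1.1353 (sell SGD at bid) = AUD 303,246.86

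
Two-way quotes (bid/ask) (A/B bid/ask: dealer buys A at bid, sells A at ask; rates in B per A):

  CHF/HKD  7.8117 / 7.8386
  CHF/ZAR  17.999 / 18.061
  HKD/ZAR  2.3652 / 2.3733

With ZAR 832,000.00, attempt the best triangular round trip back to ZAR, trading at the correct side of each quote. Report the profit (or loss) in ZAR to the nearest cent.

Net profit: ZAR 19,128.16

Best loop ZAR → CHF → HKD → ZAR:
ZAR 832,000.00 ÷ 18.061 (buy CHF at ask) = CHF 46,066.11
CHF 46,066.11 × 7.8117 (sell CHF at bid) = HKD 359,854.63
HKD 359,854.63 × 2.3652 (sell HKD at bid) = ZAR 851,128.16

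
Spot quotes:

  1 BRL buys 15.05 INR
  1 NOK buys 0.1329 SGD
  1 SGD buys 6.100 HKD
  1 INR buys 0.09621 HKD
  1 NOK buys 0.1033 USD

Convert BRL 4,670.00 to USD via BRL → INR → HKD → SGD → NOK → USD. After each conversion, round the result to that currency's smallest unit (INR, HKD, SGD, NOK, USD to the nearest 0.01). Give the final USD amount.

USD 861.63

BRL 4,670.00 × 15.05 = INR 70,283.50
INR 70,283.50 × 0.09621 = HKD 6,761.98
HKD 6,761.98 ÷ 6.100 = SGD 1,108.52
SGD 1,108.52 ÷ 0.1329 = NOK 8,341.01
NOK 8,341.01 × 0.1033 = USD 861.63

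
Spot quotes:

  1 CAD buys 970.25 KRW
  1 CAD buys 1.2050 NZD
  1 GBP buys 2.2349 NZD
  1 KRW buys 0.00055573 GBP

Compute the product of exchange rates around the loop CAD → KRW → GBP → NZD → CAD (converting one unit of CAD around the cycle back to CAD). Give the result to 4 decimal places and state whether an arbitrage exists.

Around CAD → KRW → GBP → NZD → CAD: 1 × 970.25 × 0.00055573 × 2.2349 ÷ 1.2050 = 1.000043
Product ≈ 1 (deviation 0.004%, within rounding noise).

1.0000 (no arbitrage)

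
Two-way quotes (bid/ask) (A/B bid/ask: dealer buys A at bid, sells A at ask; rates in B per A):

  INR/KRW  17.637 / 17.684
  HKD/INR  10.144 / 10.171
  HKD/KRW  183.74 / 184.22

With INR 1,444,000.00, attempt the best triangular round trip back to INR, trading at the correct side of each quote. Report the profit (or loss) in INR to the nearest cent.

Best loop INR → HKD → KRW → INR:
INR 1,444,000.00 ÷ 10.171 (buy HKD at ask) = HKD 141,972.27
HKD 141,972.27 × 183.74 (sell HKD at bid) = KRW 26,085,986
KRW 26,085,986 ÷ 17.684 (buy INR at ask) = INR 1,475,117.94

Net profit: INR 31,117.94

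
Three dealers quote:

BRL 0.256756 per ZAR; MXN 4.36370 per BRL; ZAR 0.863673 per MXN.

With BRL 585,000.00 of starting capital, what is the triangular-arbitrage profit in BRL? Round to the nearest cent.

Profitable loop is BRL → ZAR → MXN → BRL:
BRL 585,000.00 ÷ 0.256756 = ZAR 2,278,427.77
ZAR 2,278,427.77 ÷ 0.863673 = MXN 2,638,067.61
MXN 2,638,067.61 ÷ 4.36370 = BRL 604,548.34
Profit = BRL 604,548.34 − BRL 585,000.00

Profit: BRL 19,548.34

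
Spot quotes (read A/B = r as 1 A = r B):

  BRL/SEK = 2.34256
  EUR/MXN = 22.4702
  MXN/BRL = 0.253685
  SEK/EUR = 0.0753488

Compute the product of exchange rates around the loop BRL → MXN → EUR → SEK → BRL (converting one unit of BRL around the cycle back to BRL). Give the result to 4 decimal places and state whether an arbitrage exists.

Around BRL → MXN → EUR → SEK → BRL: 1 ÷ 0.253685 ÷ 22.4702 ÷ 0.0753488 ÷ 2.34256 = 0.993874
Product < 1; profitable direction is BRL → SEK → EUR → MXN → BRL.

0.9939 (arbitrage exists)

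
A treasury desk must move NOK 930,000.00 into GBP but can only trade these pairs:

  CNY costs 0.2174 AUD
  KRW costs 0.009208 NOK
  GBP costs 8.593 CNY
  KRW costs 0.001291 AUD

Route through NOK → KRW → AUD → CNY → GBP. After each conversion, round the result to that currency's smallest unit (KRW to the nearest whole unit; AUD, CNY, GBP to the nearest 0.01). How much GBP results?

NOK 930,000.00 ÷ 0.009208 = KRW 100,999,131
KRW 100,999,131 × 0.001291 = AUD 130,389.88
AUD 130,389.88 ÷ 0.2174 = CNY 599,769.46
CNY 599,769.46 ÷ 8.593 = GBP 69,797.45

GBP 69,797.45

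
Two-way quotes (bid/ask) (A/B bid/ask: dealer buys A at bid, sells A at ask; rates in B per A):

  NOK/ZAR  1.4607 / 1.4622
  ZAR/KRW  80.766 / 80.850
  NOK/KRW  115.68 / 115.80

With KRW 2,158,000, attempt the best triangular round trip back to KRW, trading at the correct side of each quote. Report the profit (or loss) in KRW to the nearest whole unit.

Best loop KRW → NOK → ZAR → KRW:
KRW 2,158,000 ÷ 115.80 (buy NOK at ask) = NOK 18,635.58
NOK 18,635.58 × 1.4607 (sell NOK at bid) = ZAR 27,220.99
ZAR 27,220.99 × 80.766 (sell ZAR at bid) = KRW 2,198,530

Net profit: KRW 40,530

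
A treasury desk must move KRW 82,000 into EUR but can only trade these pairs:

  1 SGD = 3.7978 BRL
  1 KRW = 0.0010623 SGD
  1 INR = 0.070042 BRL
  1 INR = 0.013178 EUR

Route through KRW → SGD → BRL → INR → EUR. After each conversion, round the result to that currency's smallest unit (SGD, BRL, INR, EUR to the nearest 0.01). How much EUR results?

EUR 62.24

KRW 82,000 × 0.0010623 = SGD 87.11
SGD 87.11 × 3.7978 = BRL 330.83
BRL 330.83 ÷ 0.070042 = INR 4,723.31
INR 4,723.31 × 0.013178 = EUR 62.24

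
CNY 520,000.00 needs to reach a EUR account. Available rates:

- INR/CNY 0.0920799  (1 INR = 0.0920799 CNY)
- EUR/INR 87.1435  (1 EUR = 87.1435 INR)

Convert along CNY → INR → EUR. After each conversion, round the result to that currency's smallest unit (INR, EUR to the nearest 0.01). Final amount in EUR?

EUR 64,804.25

CNY 520,000.00 ÷ 0.0920799 = INR 5,647,269.38
INR 5,647,269.38 ÷ 87.1435 = EUR 64,804.25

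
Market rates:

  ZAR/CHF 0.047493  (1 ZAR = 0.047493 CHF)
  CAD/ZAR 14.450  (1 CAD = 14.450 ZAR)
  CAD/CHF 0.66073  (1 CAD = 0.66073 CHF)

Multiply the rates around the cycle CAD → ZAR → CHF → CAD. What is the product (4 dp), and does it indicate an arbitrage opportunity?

1.0387 (arbitrage exists)

Around CAD → ZAR → CHF → CAD: 1 × 14.450 × 0.047493 ÷ 0.66073 = 1.038660
Product > 1; profitable direction is CAD → ZAR → CHF → CAD.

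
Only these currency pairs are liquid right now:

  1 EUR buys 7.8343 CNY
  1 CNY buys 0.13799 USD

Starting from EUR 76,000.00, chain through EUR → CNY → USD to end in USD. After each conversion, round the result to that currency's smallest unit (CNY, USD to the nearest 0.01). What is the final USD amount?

USD 82,160.18

EUR 76,000.00 × 7.8343 = CNY 595,406.80
CNY 595,406.80 × 0.13799 = USD 82,160.18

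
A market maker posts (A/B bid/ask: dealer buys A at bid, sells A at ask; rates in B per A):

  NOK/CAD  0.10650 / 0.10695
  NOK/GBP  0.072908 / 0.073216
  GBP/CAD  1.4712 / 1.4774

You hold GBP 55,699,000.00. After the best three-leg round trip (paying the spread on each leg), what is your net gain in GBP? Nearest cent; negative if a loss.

Best loop GBP → CAD → NOK → GBP:
GBP 55,699,000.00 × 1.4712 (sell GBP at bid) = CAD 81,944,368.80
CAD 81,944,368.80 ÷ 0.10695 (buy NOK at ask) = NOK 766,193,256.66
NOK 766,193,256.66 × 0.072908 (sell NOK at bid) = GBP 55,861,617.96

Net profit: GBP 162,617.96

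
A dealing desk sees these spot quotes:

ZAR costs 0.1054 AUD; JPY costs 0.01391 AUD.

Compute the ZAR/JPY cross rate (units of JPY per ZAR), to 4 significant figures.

ZAR/JPY = 7.577

1 ZAR × 0.1054 = 0.1054 AUD
0.1054 AUD ÷ 0.01391 = 7.57728 JPY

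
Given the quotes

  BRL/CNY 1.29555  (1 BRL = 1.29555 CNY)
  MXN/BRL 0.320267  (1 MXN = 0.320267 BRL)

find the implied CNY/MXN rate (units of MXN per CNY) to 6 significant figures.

CNY/MXN = 2.41009

1 CNY ÷ 1.29555 = 0.771873 BRL
0.771873 BRL ÷ 0.320267 = 2.41009 MXN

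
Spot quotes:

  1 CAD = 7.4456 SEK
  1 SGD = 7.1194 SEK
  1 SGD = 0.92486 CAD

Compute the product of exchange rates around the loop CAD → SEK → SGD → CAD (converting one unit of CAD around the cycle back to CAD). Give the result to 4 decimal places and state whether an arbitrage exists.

Around CAD → SEK → SGD → CAD: 1 × 7.4456 ÷ 7.1194 × 0.92486 = 0.967236
Product < 1; profitable direction is CAD → SGD → SEK → CAD.

0.9672 (arbitrage exists)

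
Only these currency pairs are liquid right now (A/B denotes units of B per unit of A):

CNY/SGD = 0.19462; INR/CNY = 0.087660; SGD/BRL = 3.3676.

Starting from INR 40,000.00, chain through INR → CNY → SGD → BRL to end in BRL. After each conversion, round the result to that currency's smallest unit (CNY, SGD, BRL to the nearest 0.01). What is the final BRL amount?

BRL 2,298.12

INR 40,000.00 × 0.087660 = CNY 3,506.40
CNY 3,506.40 × 0.19462 = SGD 682.42
SGD 682.42 × 3.3676 = BRL 2,298.12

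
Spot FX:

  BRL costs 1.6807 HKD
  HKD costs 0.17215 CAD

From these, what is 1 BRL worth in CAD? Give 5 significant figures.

BRL/CAD = 0.28933

1 BRL × 1.6807 = 1.6807 HKD
1.6807 HKD × 0.17215 = 0.289333 CAD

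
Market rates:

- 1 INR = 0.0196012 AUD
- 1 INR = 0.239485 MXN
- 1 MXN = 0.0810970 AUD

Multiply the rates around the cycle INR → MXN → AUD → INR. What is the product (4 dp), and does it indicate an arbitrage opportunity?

Around INR → MXN → AUD → INR: 1 × 0.239485 × 0.0810970 ÷ 0.0196012 = 0.990833
Product < 1; profitable direction is INR → AUD → MXN → INR.

0.9908 (arbitrage exists)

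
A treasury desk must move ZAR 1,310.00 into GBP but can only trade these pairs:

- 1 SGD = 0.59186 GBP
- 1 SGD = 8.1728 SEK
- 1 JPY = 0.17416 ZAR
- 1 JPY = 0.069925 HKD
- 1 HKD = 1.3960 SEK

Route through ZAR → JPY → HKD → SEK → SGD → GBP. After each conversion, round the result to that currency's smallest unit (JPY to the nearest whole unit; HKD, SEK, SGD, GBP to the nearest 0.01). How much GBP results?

ZAR 1,310.00 ÷ 0.17416 = JPY 7,522
JPY 7,522 × 0.069925 = HKD 525.98
HKD 525.98 × 1.3960 = SEK 734.27
SEK 734.27 ÷ 8.1728 = SGD 89.84
SGD 89.84 × 0.59186 = GBP 53.17

GBP 53.17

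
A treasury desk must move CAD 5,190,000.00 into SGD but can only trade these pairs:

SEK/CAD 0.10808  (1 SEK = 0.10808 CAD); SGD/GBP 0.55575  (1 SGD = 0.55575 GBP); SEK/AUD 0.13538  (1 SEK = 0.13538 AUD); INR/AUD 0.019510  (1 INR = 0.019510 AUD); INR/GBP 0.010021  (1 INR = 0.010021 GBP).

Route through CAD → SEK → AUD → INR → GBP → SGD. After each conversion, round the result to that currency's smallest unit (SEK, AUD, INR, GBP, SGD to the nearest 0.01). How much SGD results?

CAD 5,190,000.00 ÷ 0.10808 = SEK 48,019,985.20
SEK 48,019,985.20 × 0.13538 = AUD 6,500,945.60
AUD 6,500,945.60 ÷ 0.019510 = INR 333,210,948.23
INR 333,210,948.23 × 0.010021 = GBP 3,339,106.91
GBP 3,339,106.91 ÷ 0.55575 = SGD 6,008,289.54

SGD 6,008,289.54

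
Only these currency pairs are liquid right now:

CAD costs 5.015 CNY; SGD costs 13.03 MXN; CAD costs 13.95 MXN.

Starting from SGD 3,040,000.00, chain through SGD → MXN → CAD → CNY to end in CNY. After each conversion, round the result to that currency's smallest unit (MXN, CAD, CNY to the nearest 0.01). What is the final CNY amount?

CNY 14,240,155.39

SGD 3,040,000.00 × 13.03 = MXN 39,611,200.00
MXN 39,611,200.00 ÷ 13.95 = CAD 2,839,512.54
CAD 2,839,512.54 × 5.015 = CNY 14,240,155.39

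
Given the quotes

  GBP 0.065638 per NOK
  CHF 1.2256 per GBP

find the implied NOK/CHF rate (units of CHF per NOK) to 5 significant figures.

1 NOK × 0.065638 = 0.065638 GBP
0.065638 GBP × 1.2256 = 0.0804459 CHF

NOK/CHF = 0.080446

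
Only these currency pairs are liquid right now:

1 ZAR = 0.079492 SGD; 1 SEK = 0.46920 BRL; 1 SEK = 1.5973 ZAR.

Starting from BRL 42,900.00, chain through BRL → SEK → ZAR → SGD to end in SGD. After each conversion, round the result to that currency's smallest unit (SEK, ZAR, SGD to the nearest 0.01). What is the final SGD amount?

SGD 11,609.39

BRL 42,900.00 ÷ 0.46920 = SEK 91,432.23
SEK 91,432.23 × 1.5973 = ZAR 146,044.70
ZAR 146,044.70 × 0.079492 = SGD 11,609.39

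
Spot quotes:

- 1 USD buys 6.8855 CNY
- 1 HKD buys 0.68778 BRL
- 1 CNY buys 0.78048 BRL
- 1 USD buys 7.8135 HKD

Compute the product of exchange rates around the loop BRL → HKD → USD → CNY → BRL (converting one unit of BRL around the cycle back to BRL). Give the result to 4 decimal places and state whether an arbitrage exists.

Around BRL → HKD → USD → CNY → BRL: 1 ÷ 0.68778 ÷ 7.8135 × 6.8855 × 0.78048 = 1.000005
Product ≈ 1 (deviation 0.000%, within rounding noise).

1.0000 (no arbitrage)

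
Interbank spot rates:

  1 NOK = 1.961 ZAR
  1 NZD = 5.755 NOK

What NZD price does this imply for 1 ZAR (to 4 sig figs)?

1 ZAR ÷ 1.961 = 0.509944 NOK
0.509944 NOK ÷ 5.755 = 0.0886088 NZD

ZAR/NZD = 0.08861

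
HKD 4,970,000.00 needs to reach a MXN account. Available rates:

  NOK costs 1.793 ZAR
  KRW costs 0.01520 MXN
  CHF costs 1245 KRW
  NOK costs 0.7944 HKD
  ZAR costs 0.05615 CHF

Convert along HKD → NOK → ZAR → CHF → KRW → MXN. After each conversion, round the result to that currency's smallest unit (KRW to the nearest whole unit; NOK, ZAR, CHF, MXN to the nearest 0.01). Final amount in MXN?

MXN 11,919,557.69

HKD 4,970,000.00 ÷ 0.7944 = NOK 6,256,294.06
NOK 6,256,294.06 × 1.793 = ZAR 11,217,535.25
ZAR 11,217,535.25 × 0.05615 = CHF 629,864.60
CHF 629,864.60 × 1245 = KRW 784,181,427
KRW 784,181,427 × 0.01520 = MXN 11,919,557.69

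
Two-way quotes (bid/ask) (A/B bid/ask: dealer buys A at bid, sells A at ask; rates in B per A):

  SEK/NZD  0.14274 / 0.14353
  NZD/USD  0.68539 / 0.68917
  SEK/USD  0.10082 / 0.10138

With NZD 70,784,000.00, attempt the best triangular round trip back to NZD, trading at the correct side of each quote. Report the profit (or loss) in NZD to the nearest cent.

Net profit: NZD 1,362,081.01

Best loop NZD → SEK → USD → NZD:
NZD 70,784,000.00 ÷ 0.14353 (buy SEK at ask) = SEK 493,165,191.95
SEK 493,165,191.95 × 0.10082 (sell SEK at bid) = USD 49,720,914.65
USD 49,720,914.65 ÷ 0.68917 (buy NZD at ask) = NZD 72,146,081.01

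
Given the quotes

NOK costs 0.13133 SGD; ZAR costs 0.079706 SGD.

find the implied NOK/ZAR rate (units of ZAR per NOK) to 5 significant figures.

1 NOK × 0.13133 = 0.13133 SGD
0.13133 SGD ÷ 0.079706 = 1.64768 ZAR

NOK/ZAR = 1.6477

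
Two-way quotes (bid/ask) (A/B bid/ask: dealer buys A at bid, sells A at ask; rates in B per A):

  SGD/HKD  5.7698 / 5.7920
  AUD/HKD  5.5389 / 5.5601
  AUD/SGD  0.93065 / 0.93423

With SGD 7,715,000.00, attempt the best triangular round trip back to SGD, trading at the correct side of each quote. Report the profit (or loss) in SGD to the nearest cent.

Net profit: SGD 182,271.93

Best loop SGD → AUD → HKD → SGD:
SGD 7,715,000.00 ÷ 0.93423 (buy AUD at ask) = AUD 8,258,137.72
AUD 8,258,137.72 × 5.5389 (sell AUD at bid) = HKD 45,740,999.00
HKD 45,740,999.00 ÷ 5.7920 (buy SGD at ask) = SGD 7,897,271.93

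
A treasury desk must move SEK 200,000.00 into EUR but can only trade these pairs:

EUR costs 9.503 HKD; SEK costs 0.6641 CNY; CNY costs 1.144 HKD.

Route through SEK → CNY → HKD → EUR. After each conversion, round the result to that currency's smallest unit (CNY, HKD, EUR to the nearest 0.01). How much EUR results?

EUR 15,989.27

SEK 200,000.00 × 0.6641 = CNY 132,820.00
CNY 132,820.00 × 1.144 = HKD 151,946.08
HKD 151,946.08 ÷ 9.503 = EUR 15,989.27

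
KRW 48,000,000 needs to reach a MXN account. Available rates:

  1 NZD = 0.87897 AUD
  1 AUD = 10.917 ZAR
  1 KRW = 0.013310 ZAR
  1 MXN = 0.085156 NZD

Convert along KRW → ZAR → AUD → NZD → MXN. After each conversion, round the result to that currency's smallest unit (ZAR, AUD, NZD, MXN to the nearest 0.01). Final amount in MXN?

MXN 781,855.77

KRW 48,000,000 × 0.013310 = ZAR 638,880.00
ZAR 638,880.00 ÷ 10.917 = AUD 58,521.57
AUD 58,521.57 ÷ 0.87897 = NZD 66,579.71
NZD 66,579.71 ÷ 0.085156 = MXN 781,855.77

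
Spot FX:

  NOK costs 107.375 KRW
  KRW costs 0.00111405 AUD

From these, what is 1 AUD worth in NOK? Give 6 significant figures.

1 AUD ÷ 0.00111405 = 897.626 KRW
897.626 KRW ÷ 107.375 = 8.35973 NOK

AUD/NOK = 8.35973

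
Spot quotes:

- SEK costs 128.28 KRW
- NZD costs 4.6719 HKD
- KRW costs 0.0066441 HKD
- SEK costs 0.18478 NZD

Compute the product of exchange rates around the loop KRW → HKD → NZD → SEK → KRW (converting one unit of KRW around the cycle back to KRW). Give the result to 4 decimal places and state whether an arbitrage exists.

Around KRW → HKD → NZD → SEK → KRW: 1 × 0.0066441 ÷ 4.6719 ÷ 0.18478 × 128.28 = 0.987294
Product < 1; profitable direction is KRW → SEK → NZD → HKD → KRW.

0.9873 (arbitrage exists)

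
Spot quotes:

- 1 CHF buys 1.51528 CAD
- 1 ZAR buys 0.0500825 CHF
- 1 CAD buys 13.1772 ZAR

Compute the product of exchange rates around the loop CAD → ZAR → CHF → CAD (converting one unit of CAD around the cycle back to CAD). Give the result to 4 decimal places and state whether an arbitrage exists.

1.0000 (no arbitrage)

Around CAD → ZAR → CHF → CAD: 1 × 13.1772 × 0.0500825 × 1.51528 = 1.000005
Product ≈ 1 (deviation 0.000%, within rounding noise).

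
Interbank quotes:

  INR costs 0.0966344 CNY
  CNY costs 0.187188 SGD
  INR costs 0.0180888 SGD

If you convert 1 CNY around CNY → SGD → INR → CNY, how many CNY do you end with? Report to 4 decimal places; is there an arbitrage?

Around CNY → SGD → INR → CNY: 1 × 0.187188 ÷ 0.0180888 × 0.0966344 = 1.000000
Product ≈ 1 (deviation 0.000%, within rounding noise).

1.0000 (no arbitrage)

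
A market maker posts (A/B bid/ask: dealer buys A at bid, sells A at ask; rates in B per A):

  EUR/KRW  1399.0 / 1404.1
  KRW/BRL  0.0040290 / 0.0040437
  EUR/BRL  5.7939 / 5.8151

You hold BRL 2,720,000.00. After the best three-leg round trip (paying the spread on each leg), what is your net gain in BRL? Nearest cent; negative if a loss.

Best loop BRL → KRW → EUR → BRL:
BRL 2,720,000.00 ÷ 0.0040437 (buy KRW at ask) = KRW 672,651,285
KRW 672,651,285 ÷ 1404.1 (buy EUR at ask) = EUR 479,062.24
EUR 479,062.24 × 5.7939 (sell EUR at bid) = BRL 2,775,638.69

Net profit: BRL 55,638.69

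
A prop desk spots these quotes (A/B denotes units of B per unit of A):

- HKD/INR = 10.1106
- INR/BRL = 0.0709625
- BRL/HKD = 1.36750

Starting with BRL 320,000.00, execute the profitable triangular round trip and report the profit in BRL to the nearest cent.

Profitable loop is BRL → INR → HKD → BRL:
BRL 320,000.00 ÷ 0.0709625 = INR 4,509,423.99
INR 4,509,423.99 ÷ 10.1106 = HKD 446,009.53
HKD 446,009.53 ÷ 1.36750 = BRL 326,149.57
Profit = BRL 326,149.57 − BRL 320,000.00

Profit: BRL 6,149.57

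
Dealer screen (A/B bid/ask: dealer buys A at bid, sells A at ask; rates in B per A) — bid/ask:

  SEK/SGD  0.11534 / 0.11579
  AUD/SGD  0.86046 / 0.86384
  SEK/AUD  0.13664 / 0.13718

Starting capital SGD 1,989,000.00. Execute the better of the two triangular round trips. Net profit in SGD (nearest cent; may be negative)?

Best loop SGD → SEK → AUD → SGD:
SGD 1,989,000.00 ÷ 0.11579 (buy SEK at ask) = SEK 17,177,649.19
SEK 17,177,649.19 × 0.13664 (sell SEK at bid) = AUD 2,347,153.99
AUD 2,347,153.99 × 0.86046 (sell AUD at bid) = SGD 2,019,632.12

Net profit: SGD 30,632.12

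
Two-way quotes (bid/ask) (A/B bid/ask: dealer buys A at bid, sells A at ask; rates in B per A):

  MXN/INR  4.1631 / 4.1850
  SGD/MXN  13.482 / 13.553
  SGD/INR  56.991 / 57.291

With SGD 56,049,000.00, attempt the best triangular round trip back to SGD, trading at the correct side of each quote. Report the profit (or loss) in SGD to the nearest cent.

Best loop SGD → INR → MXN → SGD:
SGD 56,049,000.00 × 56.991 (sell SGD at bid) = INR 3,194,288,559.00
INR 3,194,288,559.00 ÷ 4.1850 (buy MXN at ask) = MXN 763,270,862.37
MXN 763,270,862.37 ÷ 13.553 (buy SGD at ask) = SGD 56,317,484.13

Net profit: SGD 268,484.13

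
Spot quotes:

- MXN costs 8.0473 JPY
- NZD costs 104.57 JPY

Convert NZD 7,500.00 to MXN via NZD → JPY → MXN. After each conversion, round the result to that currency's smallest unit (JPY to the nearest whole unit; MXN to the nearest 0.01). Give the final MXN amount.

NZD 7,500.00 × 104.57 = JPY 784,275
JPY 784,275 ÷ 8.0473 = MXN 97,458.15

MXN 97,458.15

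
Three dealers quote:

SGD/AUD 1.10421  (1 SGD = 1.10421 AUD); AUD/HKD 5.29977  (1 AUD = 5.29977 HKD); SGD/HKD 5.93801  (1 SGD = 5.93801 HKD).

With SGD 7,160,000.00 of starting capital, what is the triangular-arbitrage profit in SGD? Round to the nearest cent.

Profitable loop is SGD → HKD → AUD → SGD:
SGD 7,160,000.00 × 5.93801 = HKD 42,516,151.60
HKD 42,516,151.60 ÷ 5.29977 = AUD 8,022,263.53
AUD 8,022,263.53 ÷ 1.10421 = SGD 7,265,161.09
Profit = SGD 7,265,161.09 − SGD 7,160,000.00

Profit: SGD 105,161.09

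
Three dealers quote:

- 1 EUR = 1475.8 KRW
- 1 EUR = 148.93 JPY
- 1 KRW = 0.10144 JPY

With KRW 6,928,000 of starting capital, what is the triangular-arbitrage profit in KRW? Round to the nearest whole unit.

Profitable loop is KRW → JPY → EUR → KRW:
KRW 6,928,000 × 0.10144 = JPY 702,776
JPY 702,776 ÷ 148.93 = EUR 4,718.84
EUR 4,718.84 × 1475.8 = KRW 6,964,059
Profit = KRW 6,964,059 − KRW 6,928,000

Profit: KRW 36,059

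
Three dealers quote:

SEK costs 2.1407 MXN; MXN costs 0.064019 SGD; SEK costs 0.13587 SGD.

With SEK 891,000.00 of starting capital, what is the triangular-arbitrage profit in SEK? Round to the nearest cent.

Profitable loop is SEK → MXN → SGD → SEK:
SEK 891,000.00 × 2.1407 = MXN 1,907,363.70
MXN 1,907,363.70 × 0.064019 = SGD 122,107.52
SGD 122,107.52 ÷ 0.13587 = SEK 898,708.45
Profit = SEK 898,708.45 − SEK 891,000.00

Profit: SEK 7,708.45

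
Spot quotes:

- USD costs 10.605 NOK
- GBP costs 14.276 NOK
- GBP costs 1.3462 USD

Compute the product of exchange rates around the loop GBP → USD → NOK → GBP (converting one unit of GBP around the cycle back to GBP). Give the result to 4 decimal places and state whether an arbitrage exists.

1.0000 (no arbitrage)

Around GBP → USD → NOK → GBP: 1 × 1.3462 × 10.605 ÷ 14.276 = 1.000032
Product ≈ 1 (deviation 0.003%, within rounding noise).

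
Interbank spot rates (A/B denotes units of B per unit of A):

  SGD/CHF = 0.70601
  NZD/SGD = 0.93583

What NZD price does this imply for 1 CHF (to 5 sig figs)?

1 CHF ÷ 0.70601 = 1.41641 SGD
1.41641 SGD ÷ 0.93583 = 1.51353 NZD

CHF/NZD = 1.5135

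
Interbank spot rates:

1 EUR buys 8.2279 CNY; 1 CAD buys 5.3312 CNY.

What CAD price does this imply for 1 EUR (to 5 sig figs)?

1 EUR × 8.2279 = 8.2279 CNY
8.2279 CNY ÷ 5.3312 = 1.54335 CAD

EUR/CAD = 1.5433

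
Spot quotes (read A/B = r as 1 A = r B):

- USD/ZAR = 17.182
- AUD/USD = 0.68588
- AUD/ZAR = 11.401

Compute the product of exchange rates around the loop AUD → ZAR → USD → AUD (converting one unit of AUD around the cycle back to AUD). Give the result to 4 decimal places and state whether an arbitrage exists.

Around AUD → ZAR → USD → AUD: 1 × 11.401 ÷ 17.182 ÷ 0.68588 = 0.967433
Product < 1; profitable direction is AUD → USD → ZAR → AUD.

0.9674 (arbitrage exists)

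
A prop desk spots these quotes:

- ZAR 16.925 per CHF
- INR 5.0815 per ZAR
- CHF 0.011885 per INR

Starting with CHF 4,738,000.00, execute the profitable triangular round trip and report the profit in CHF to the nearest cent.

Profit: CHF 105,004.25

Profitable loop is CHF → ZAR → INR → CHF:
CHF 4,738,000.00 × 16.925 = ZAR 80,190,650.00
ZAR 80,190,650.00 × 5.0815 = INR 407,488,787.98
INR 407,488,787.98 × 0.011885 = CHF 4,843,004.25
Profit = CHF 4,843,004.25 − CHF 4,738,000.00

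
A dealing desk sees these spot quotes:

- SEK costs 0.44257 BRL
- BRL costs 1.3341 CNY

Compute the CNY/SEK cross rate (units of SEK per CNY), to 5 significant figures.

CNY/SEK = 1.6937

1 CNY ÷ 1.3341 = 0.749569 BRL
0.749569 BRL ÷ 0.44257 = 1.69367 SEK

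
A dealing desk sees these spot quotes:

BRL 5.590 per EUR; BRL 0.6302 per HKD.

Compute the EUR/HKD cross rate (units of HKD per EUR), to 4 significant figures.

1 EUR × 5.590 = 5.59 BRL
5.59 BRL ÷ 0.6302 = 8.8702 HKD

EUR/HKD = 8.870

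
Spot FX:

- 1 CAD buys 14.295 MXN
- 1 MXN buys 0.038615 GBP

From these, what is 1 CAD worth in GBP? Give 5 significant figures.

1 CAD × 14.295 = 14.295 MXN
14.295 MXN × 0.038615 = 0.552001 GBP

CAD/GBP = 0.55200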